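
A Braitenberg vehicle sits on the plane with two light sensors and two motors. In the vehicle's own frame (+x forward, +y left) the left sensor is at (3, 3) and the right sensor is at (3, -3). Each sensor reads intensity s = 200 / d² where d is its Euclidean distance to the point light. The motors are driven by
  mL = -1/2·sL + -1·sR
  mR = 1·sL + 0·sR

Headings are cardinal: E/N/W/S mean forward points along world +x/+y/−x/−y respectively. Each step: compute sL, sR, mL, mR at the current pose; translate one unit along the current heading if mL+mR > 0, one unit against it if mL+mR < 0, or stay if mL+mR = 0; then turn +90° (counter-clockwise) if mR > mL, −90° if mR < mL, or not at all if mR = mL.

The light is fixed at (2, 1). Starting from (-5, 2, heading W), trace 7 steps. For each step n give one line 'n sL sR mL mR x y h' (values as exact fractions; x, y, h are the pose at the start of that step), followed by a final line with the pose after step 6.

0 25/13 50/29 -2025/754 25/13 -5 2 W
1 200/13 40/17 -2220/221 200/13 -4 2 S
2 100/9 100/9 -50/3 100/9 -4 1 E
3 200/109 8 -972/109 200/109 -5 1 N
4 50/29 25/13 -1050/377 50/29 -5 0 W
5 8 200/97 -588/97 8 -4 0 S
6 20 100/17 -270/17 20 -4 -1 E
final -3 -1 N

n=0: pose=(-5,2,W); sL=25/13, sR=50/29; mL=-2025/754, mR=25/13; mL+mR=-575/754 → advance -1; mR−mL=3475/754 → turn +1·90°
n=1: pose=(-4,2,S); sL=200/13, sR=40/17; mL=-2220/221, mR=200/13; mL+mR=1180/221 → advance +1; mR−mL=5620/221 → turn +1·90°
n=2: pose=(-4,1,E); sL=100/9, sR=100/9; mL=-50/3, mR=100/9; mL+mR=-50/9 → advance -1; mR−mL=250/9 → turn +1·90°
n=3: pose=(-5,1,N); sL=200/109, sR=8; mL=-972/109, mR=200/109; mL+mR=-772/109 → advance -1; mR−mL=1172/109 → turn +1·90°
n=4: pose=(-5,0,W); sL=50/29, sR=25/13; mL=-1050/377, mR=50/29; mL+mR=-400/377 → advance -1; mR−mL=1700/377 → turn +1·90°
n=5: pose=(-4,0,S); sL=8, sR=200/97; mL=-588/97, mR=8; mL+mR=188/97 → advance +1; mR−mL=1364/97 → turn +1·90°
n=6: pose=(-4,-1,E); sL=20, sR=100/17; mL=-270/17, mR=20; mL+mR=70/17 → advance +1; mR−mL=610/17 → turn +1·90°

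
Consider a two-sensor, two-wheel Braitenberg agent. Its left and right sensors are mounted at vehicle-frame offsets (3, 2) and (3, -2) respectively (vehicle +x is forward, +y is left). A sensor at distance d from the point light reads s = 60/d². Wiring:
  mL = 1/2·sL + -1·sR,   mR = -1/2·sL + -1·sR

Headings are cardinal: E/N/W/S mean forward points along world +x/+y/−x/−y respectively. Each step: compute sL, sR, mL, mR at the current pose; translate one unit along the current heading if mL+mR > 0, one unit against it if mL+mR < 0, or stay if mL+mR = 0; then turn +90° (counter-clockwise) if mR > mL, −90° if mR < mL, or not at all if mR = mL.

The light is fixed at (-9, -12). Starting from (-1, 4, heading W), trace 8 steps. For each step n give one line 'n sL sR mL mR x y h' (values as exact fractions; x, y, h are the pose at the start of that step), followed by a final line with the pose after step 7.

n=0: pose=(-1,4,W); sL=60/221, sR=60/349; mL=-2790/77129, mR=-23730/77129; mL+mR=-120/349 → advance -1; mR−mL=-60/221 → turn -1·90°
n=1: pose=(0,4,N); sL=6/41, sR=30/241; mL=-507/9881, mR=-1953/9881; mL+mR=-60/241 → advance -1; mR−mL=-6/41 → turn -1·90°
n=2: pose=(0,3,E); sL=60/433, sR=60/313; mL=-16590/135529, mR=-35370/135529; mL+mR=-120/313 → advance -1; mR−mL=-60/433 → turn -1·90°
n=3: pose=(-1,3,S); sL=15/61, sR=1/3; mL=-77/366, mR=-167/366; mL+mR=-2/3 → advance -1; mR−mL=-15/61 → turn -1·90°
n=4: pose=(-1,4,W); sL=60/221, sR=60/349; mL=-2790/77129, mR=-23730/77129; mL+mR=-120/349 → advance -1; mR−mL=-60/221 → turn -1·90°
n=5: pose=(0,4,N); sL=6/41, sR=30/241; mL=-507/9881, mR=-1953/9881; mL+mR=-60/241 → advance -1; mR−mL=-6/41 → turn -1·90°
n=6: pose=(0,3,E); sL=60/433, sR=60/313; mL=-16590/135529, mR=-35370/135529; mL+mR=-120/313 → advance -1; mR−mL=-60/433 → turn -1·90°
n=7: pose=(-1,3,S); sL=15/61, sR=1/3; mL=-77/366, mR=-167/366; mL+mR=-2/3 → advance -1; mR−mL=-15/61 → turn -1·90°

0 60/221 60/349 -2790/77129 -23730/77129 -1 4 W
1 6/41 30/241 -507/9881 -1953/9881 0 4 N
2 60/433 60/313 -16590/135529 -35370/135529 0 3 E
3 15/61 1/3 -77/366 -167/366 -1 3 S
4 60/221 60/349 -2790/77129 -23730/77129 -1 4 W
5 6/41 30/241 -507/9881 -1953/9881 0 4 N
6 60/433 60/313 -16590/135529 -35370/135529 0 3 E
7 15/61 1/3 -77/366 -167/366 -1 3 S
final -1 4 W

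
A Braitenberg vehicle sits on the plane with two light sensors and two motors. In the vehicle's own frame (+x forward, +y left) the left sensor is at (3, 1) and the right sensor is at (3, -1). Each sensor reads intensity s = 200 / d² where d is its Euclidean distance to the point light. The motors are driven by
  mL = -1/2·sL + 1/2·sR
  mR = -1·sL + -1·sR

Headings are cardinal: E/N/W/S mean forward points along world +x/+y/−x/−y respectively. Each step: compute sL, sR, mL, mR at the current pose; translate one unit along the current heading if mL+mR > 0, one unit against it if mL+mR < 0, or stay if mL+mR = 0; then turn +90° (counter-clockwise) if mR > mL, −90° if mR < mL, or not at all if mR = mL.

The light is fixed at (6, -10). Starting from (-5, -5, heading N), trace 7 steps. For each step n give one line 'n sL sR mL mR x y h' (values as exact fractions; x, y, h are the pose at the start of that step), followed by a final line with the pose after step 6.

0 25/26 50/41 275/2132 -2325/1066 -5 -5 N
1 200/89 200/73 1600/6497 -32400/6497 -5 -6 E
2 100/61 20/17 -240/1037 -2920/1037 -6 -6 S
3 200/241 200/261 -2000/62901 -100400/62901 -6 -5 W
4 25/26 50/41 275/2132 -2325/1066 -5 -5 N
5 200/89 200/73 1600/6497 -32400/6497 -5 -6 E
6 100/61 20/17 -240/1037 -2920/1037 -6 -6 S
final -6 -5 W

n=0: pose=(-5,-5,N); sL=25/26, sR=50/41; mL=275/2132, mR=-2325/1066; mL+mR=-4375/2132 → advance -1; mR−mL=-4925/2132 → turn -1·90°
n=1: pose=(-5,-6,E); sL=200/89, sR=200/73; mL=1600/6497, mR=-32400/6497; mL+mR=-30800/6497 → advance -1; mR−mL=-34000/6497 → turn -1·90°
n=2: pose=(-6,-6,S); sL=100/61, sR=20/17; mL=-240/1037, mR=-2920/1037; mL+mR=-3160/1037 → advance -1; mR−mL=-2680/1037 → turn -1·90°
n=3: pose=(-6,-5,W); sL=200/241, sR=200/261; mL=-2000/62901, mR=-100400/62901; mL+mR=-102400/62901 → advance -1; mR−mL=-32800/20967 → turn -1·90°
n=4: pose=(-5,-5,N); sL=25/26, sR=50/41; mL=275/2132, mR=-2325/1066; mL+mR=-4375/2132 → advance -1; mR−mL=-4925/2132 → turn -1·90°
n=5: pose=(-5,-6,E); sL=200/89, sR=200/73; mL=1600/6497, mR=-32400/6497; mL+mR=-30800/6497 → advance -1; mR−mL=-34000/6497 → turn -1·90°
n=6: pose=(-6,-6,S); sL=100/61, sR=20/17; mL=-240/1037, mR=-2920/1037; mL+mR=-3160/1037 → advance -1; mR−mL=-2680/1037 → turn -1·90°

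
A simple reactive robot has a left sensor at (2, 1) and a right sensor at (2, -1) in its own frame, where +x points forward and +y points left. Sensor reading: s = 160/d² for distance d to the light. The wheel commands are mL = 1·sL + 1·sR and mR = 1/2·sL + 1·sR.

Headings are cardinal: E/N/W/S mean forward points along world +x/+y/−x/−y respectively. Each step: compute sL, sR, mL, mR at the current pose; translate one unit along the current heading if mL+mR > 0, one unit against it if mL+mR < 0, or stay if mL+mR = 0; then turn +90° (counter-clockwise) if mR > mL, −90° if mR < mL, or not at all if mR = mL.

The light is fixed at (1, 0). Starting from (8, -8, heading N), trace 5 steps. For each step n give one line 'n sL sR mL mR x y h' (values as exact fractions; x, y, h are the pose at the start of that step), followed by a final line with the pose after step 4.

0 20/9 8/5 172/45 122/45 8 -8 N
1 160/117 32/29 8384/3393 6064/3393 8 -7 E
2 80/81 16/13 2336/1053 1816/1053 9 -7 S
3 160/117 32/17 6464/1989 5104/1989 9 -8 W
4 20/9 8/5 172/45 122/45 8 -8 N
final 8 -7 E

n=0: pose=(8,-8,N); sL=20/9, sR=8/5; mL=172/45, mR=122/45; mL+mR=98/15 → advance +1; mR−mL=-10/9 → turn -1·90°
n=1: pose=(8,-7,E); sL=160/117, sR=32/29; mL=8384/3393, mR=6064/3393; mL+mR=4816/1131 → advance +1; mR−mL=-80/117 → turn -1·90°
n=2: pose=(9,-7,S); sL=80/81, sR=16/13; mL=2336/1053, mR=1816/1053; mL+mR=1384/351 → advance +1; mR−mL=-40/81 → turn -1·90°
n=3: pose=(9,-8,W); sL=160/117, sR=32/17; mL=6464/1989, mR=5104/1989; mL+mR=3856/663 → advance +1; mR−mL=-80/117 → turn -1·90°
n=4: pose=(8,-8,N); sL=20/9, sR=8/5; mL=172/45, mR=122/45; mL+mR=98/15 → advance +1; mR−mL=-10/9 → turn -1·90°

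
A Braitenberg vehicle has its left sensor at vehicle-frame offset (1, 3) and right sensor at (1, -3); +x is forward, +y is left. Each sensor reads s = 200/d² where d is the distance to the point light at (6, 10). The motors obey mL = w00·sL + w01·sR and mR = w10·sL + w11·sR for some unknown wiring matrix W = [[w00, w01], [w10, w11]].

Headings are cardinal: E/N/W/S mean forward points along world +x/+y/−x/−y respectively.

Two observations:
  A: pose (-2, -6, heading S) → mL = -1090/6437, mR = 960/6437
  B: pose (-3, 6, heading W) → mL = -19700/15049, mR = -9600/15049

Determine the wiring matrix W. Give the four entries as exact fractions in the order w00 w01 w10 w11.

1/2 -1 1 -1

obs A: pose=(-2,-6,S) → sL=100/157, sR=20/41, mL=-1090/6437, mR=960/6437
obs B: pose=(-3,6,W) → sL=200/149, sR=200/101, mL=-19700/15049, mR=-9600/15049
sensor matrix S = [[100/157, 20/41], [200/149, 200/101]]; det S = 58752000/96870413
solve [mL_A; mL_B] = S·[w00; w01] and [mR_A; mR_B] = S·[w10; w11]:
  w00 = 1/2, w01 = -1, w10 = 1, w11 = -1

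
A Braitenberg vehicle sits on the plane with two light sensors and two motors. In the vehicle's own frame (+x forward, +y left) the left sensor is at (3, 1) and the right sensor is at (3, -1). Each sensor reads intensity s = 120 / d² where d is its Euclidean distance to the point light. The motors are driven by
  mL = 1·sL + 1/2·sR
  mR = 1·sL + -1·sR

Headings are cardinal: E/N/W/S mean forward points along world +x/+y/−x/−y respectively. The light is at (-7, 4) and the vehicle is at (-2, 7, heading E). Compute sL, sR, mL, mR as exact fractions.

3/2 30/17 81/34 -9/34

left sensor world pos  = (1, 8); dL² = 80
right sensor world pos = (1, 6); dR² = 68
sL = 120/80 = 3/2
sR = 120/68 = 30/17
mL = 1·sL + 1/2·sR = 81/34
mR = 1·sL + -1·sR = -9/34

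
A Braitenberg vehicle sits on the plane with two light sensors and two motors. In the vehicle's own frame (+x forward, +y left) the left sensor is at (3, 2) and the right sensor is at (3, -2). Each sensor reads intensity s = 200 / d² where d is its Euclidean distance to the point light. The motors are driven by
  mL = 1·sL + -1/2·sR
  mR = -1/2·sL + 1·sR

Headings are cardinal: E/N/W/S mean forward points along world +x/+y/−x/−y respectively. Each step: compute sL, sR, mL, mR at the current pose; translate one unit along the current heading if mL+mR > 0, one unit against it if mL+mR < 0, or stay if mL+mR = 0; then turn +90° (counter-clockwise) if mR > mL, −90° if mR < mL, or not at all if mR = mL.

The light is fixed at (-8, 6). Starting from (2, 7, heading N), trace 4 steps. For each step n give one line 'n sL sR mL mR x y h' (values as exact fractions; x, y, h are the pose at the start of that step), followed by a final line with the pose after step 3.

0 5/2 5/4 15/8 0 2 7 N
1 40/37 200/169 3060/6253 4020/6253 2 8 E
2 100/53 100/97 7050/5141 450/5141 3 8 N
3 200/221 200/197 17300/43537 24500/43537 3 9 E
final 4 9 N

n=0: pose=(2,7,N); sL=5/2, sR=5/4; mL=15/8, mR=0; mL+mR=15/8 → advance +1; mR−mL=-15/8 → turn -1·90°
n=1: pose=(2,8,E); sL=40/37, sR=200/169; mL=3060/6253, mR=4020/6253; mL+mR=7080/6253 → advance +1; mR−mL=960/6253 → turn +1·90°
n=2: pose=(3,8,N); sL=100/53, sR=100/97; mL=7050/5141, mR=450/5141; mL+mR=7500/5141 → advance +1; mR−mL=-6600/5141 → turn -1·90°
n=3: pose=(3,9,E); sL=200/221, sR=200/197; mL=17300/43537, mR=24500/43537; mL+mR=41800/43537 → advance +1; mR−mL=7200/43537 → turn +1·90°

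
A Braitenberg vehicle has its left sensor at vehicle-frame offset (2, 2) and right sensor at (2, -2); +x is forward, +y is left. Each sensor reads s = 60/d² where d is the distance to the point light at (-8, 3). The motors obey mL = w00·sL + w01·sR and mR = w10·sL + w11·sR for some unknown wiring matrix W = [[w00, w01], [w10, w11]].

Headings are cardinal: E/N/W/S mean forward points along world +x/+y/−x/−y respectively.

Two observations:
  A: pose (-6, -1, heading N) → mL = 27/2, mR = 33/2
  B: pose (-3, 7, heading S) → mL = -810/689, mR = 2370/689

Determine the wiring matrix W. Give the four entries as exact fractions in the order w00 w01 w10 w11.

obs A: pose=(-6,-1,N) → sL=15, sR=3, mL=27/2, mR=33/2
obs B: pose=(-3,7,S) → sL=60/53, sR=60/13, mL=-810/689, mR=2370/689
sensor matrix S = [[15, 3], [60/53, 60/13]]; det S = 45360/689
solve [mL_A; mL_B] = S·[w00; w01] and [mR_A; mR_B] = S·[w10; w11]:
  w00 = 1, w01 = -1/2, w10 = 1, w11 = 1/2

1 -1/2 1 1/2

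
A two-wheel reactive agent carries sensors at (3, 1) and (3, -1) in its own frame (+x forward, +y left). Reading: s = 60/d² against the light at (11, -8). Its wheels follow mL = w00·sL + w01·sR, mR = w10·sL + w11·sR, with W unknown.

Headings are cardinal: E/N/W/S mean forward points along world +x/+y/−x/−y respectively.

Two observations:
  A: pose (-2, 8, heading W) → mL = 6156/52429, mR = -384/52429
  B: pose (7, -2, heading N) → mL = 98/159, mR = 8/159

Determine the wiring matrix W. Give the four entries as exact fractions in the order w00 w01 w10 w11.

obs A: pose=(-2,8,W) → sL=60/481, sR=12/109, mL=6156/52429, mR=-384/52429
obs B: pose=(7,-2,N) → sL=30/53, sR=2/3, mL=98/159, mR=8/159
sensor matrix S = [[60/481, 12/109], [30/53, 2/3]]; det S = 57920/2778737
solve [mL_A; mL_B] = S·[w00; w01] and [mR_A; mR_B] = S·[w10; w11]:
  w00 = 1/2, w01 = 1/2, w10 = -1/2, w11 = 1/2

1/2 1/2 -1/2 1/2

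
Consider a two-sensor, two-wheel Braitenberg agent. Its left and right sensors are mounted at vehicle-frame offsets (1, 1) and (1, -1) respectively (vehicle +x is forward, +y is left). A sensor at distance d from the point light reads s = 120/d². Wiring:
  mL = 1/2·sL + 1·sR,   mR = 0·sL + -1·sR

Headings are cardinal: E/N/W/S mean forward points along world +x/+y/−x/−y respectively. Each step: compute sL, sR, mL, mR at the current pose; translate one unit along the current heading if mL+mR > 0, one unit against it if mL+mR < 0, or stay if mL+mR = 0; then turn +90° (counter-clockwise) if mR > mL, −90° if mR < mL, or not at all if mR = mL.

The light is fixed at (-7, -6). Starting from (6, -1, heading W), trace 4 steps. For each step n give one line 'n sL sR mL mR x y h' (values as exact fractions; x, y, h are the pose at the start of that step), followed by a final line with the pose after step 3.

0 3/4 2/3 25/24 -2/3 6 -1 W
1 120/157 24/41 6228/6437 -24/41 5 -1 N
2 60/109 60/97 9450/10573 -60/97 5 0 E
3 120/221 120/169 2820/2873 -120/169 6 0 S
final 6 -1 W

n=0: pose=(6,-1,W); sL=3/4, sR=2/3; mL=25/24, mR=-2/3; mL+mR=3/8 → advance +1; mR−mL=-41/24 → turn -1·90°
n=1: pose=(5,-1,N); sL=120/157, sR=24/41; mL=6228/6437, mR=-24/41; mL+mR=60/157 → advance +1; mR−mL=-9996/6437 → turn -1·90°
n=2: pose=(5,0,E); sL=60/109, sR=60/97; mL=9450/10573, mR=-60/97; mL+mR=30/109 → advance +1; mR−mL=-15990/10573 → turn -1·90°
n=3: pose=(6,0,S); sL=120/221, sR=120/169; mL=2820/2873, mR=-120/169; mL+mR=60/221 → advance +1; mR−mL=-4860/2873 → turn -1·90°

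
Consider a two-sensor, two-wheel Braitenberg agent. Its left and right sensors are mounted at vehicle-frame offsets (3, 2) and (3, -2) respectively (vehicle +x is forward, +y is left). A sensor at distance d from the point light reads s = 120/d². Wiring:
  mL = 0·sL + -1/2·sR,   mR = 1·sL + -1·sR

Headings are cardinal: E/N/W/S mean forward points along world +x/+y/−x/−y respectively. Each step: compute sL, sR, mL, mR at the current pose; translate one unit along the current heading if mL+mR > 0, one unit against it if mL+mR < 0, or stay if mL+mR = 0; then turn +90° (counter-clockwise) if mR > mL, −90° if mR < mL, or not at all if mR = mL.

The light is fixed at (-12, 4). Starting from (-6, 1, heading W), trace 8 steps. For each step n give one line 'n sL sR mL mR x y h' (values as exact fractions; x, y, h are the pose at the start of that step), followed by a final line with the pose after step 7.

n=0: pose=(-6,1,W); sL=60/17, sR=12; mL=-6, mR=-144/17; mL+mR=-246/17 → advance -1; mR−mL=-42/17 → turn -1·90°
n=1: pose=(-5,1,N); sL=24/5, sR=40/27; mL=-20/27, mR=448/135; mL+mR=116/45 → advance +1; mR−mL=548/135 → turn +1·90°
n=2: pose=(-5,2,W); sL=15/4, sR=15/2; mL=-15/4, mR=-15/4; mL+mR=-15/2 → advance -1; mR−mL=0 → turn +0·90°
n=3: pose=(-4,2,W); sL=120/41, sR=24/5; mL=-12/5, mR=-384/205; mL+mR=-876/205 → advance -1; mR−mL=108/205 → turn +1·90°
n=4: pose=(-3,2,S); sL=60/73, sR=60/37; mL=-30/37, mR=-2160/2701; mL+mR=-4350/2701 → advance -1; mR−mL=30/2701 → turn +1·90°
n=5: pose=(-3,3,E); sL=24/29, sR=40/51; mL=-20/51, mR=64/1479; mL+mR=-172/493 → advance -1; mR−mL=644/1479 → turn +1·90°
n=6: pose=(-4,3,N); sL=3, sR=15/13; mL=-15/26, mR=24/13; mL+mR=33/26 → advance +1; mR−mL=63/26 → turn +1·90°
n=7: pose=(-4,4,W); sL=120/29, sR=120/29; mL=-60/29, mR=0; mL+mR=-60/29 → advance -1; mR−mL=60/29 → turn +1·90°

0 60/17 12 -6 -144/17 -6 1 W
1 24/5 40/27 -20/27 448/135 -5 1 N
2 15/4 15/2 -15/4 -15/4 -5 2 W
3 120/41 24/5 -12/5 -384/205 -4 2 W
4 60/73 60/37 -30/37 -2160/2701 -3 2 S
5 24/29 40/51 -20/51 64/1479 -3 3 E
6 3 15/13 -15/26 24/13 -4 3 N
7 120/29 120/29 -60/29 0 -4 4 W
final -3 4 S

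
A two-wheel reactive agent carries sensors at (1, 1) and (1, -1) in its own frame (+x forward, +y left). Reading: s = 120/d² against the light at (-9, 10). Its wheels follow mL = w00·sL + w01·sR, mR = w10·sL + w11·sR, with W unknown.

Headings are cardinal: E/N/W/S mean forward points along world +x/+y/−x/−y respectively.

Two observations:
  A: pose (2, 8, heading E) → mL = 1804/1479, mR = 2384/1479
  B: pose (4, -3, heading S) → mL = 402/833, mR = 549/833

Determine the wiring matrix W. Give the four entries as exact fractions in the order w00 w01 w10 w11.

obs A: pose=(2,8,E) → sL=24/29, sR=40/51, mL=1804/1479, mR=2384/1479
obs B: pose=(4,-3,S) → sL=15/49, sR=6/17, mL=402/833, mR=549/833
sensor matrix S = [[24/29, 40/51], [15/49, 6/17]]; det S = 1256/24157
solve [mL_A; mL_B] = S·[w00; w01] and [mR_A; mR_B] = S·[w10; w11]:
  w00 = 1, w01 = 1/2, w10 = 1, w11 = 1

1 1/2 1 1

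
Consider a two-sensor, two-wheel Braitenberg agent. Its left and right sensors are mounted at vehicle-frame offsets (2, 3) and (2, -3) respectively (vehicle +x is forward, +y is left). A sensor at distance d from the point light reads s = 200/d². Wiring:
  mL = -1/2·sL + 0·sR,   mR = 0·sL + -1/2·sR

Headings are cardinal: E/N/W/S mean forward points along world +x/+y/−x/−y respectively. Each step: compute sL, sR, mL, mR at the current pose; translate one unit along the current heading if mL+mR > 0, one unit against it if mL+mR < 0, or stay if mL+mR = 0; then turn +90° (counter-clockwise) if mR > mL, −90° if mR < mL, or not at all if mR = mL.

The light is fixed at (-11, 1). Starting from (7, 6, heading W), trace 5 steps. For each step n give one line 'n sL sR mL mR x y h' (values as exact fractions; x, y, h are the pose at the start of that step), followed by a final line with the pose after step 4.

0 10/13 5/8 -5/13 -5/16 7 6 W
1 200/493 40/53 -100/493 -20/53 8 6 S
2 100/149 20/37 -50/149 -10/37 8 7 W
3 40/109 40/61 -20/109 -20/61 9 7 S
4 10/17 25/53 -5/17 -25/106 9 8 W
final 10 8 S

n=0: pose=(7,6,W); sL=10/13, sR=5/8; mL=-5/13, mR=-5/16; mL+mR=-145/208 → advance -1; mR−mL=15/208 → turn +1·90°
n=1: pose=(8,6,S); sL=200/493, sR=40/53; mL=-100/493, mR=-20/53; mL+mR=-15160/26129 → advance -1; mR−mL=-4560/26129 → turn -1·90°
n=2: pose=(8,7,W); sL=100/149, sR=20/37; mL=-50/149, mR=-10/37; mL+mR=-3340/5513 → advance -1; mR−mL=360/5513 → turn +1·90°
n=3: pose=(9,7,S); sL=40/109, sR=40/61; mL=-20/109, mR=-20/61; mL+mR=-3400/6649 → advance -1; mR−mL=-960/6649 → turn -1·90°
n=4: pose=(9,8,W); sL=10/17, sR=25/53; mL=-5/17, mR=-25/106; mL+mR=-955/1802 → advance -1; mR−mL=105/1802 → turn +1·90°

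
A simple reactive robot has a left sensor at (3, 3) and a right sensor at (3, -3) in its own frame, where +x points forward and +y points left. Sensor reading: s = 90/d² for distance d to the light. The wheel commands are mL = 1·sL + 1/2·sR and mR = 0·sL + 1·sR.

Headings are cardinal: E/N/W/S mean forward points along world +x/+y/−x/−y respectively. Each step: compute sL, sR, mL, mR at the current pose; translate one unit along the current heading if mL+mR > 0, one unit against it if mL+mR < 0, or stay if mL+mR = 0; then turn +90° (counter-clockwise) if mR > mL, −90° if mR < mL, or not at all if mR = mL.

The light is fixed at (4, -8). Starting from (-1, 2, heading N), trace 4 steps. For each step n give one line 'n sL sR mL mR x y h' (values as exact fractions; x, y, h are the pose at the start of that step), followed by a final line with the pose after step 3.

n=0: pose=(-1,2,N); sL=90/233, sR=90/173; mL=26055/40309, mR=90/173; mL+mR=47025/40309 → advance +1; mR−mL=-5085/40309 → turn -1·90°
n=1: pose=(-1,3,E); sL=9/20, sR=45/34; mL=189/170, mR=45/34; mL+mR=207/85 → advance +1; mR−mL=18/85 → turn +1·90°
n=2: pose=(0,3,N); sL=18/49, sR=90/197; mL=5751/9653, mR=90/197; mL+mR=10161/9653 → advance +1; mR−mL=-1341/9653 → turn -1·90°
n=3: pose=(0,4,E); sL=45/113, sR=45/41; mL=8775/9266, mR=45/41; mL+mR=18945/9266 → advance +1; mR−mL=1395/9266 → turn +1·90°

0 90/233 90/173 26055/40309 90/173 -1 2 N
1 9/20 45/34 189/170 45/34 -1 3 E
2 18/49 90/197 5751/9653 90/197 0 3 N
3 45/113 45/41 8775/9266 45/41 0 4 E
final 1 4 N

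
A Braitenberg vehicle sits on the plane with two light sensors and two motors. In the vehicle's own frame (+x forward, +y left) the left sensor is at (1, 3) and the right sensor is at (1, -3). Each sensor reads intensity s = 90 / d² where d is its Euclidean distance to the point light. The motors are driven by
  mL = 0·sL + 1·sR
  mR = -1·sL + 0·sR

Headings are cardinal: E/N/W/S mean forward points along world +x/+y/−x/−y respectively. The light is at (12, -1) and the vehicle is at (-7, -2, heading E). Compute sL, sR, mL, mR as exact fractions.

left sensor world pos  = (-6, 1); dL² = 328
right sensor world pos = (-6, -5); dR² = 340
sL = 90/328 = 45/164
sR = 90/340 = 9/34
mL = 0·sL + 1·sR = 9/34
mR = -1·sL + 0·sR = -45/164

45/164 9/34 9/34 -45/164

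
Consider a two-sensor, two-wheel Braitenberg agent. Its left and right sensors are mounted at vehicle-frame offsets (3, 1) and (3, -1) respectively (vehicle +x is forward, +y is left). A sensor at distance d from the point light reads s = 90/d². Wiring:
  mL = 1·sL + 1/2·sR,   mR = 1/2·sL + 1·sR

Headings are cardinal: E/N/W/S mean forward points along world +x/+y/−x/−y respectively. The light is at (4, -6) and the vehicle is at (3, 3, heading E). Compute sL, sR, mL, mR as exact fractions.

left sensor world pos  = (6, 4); dL² = 104
right sensor world pos = (6, 2); dR² = 68
sL = 90/104 = 45/52
sR = 90/68 = 45/34
mL = 1·sL + 1/2·sR = 675/442
mR = 1/2·sL + 1·sR = 3105/1768

45/52 45/34 675/442 3105/1768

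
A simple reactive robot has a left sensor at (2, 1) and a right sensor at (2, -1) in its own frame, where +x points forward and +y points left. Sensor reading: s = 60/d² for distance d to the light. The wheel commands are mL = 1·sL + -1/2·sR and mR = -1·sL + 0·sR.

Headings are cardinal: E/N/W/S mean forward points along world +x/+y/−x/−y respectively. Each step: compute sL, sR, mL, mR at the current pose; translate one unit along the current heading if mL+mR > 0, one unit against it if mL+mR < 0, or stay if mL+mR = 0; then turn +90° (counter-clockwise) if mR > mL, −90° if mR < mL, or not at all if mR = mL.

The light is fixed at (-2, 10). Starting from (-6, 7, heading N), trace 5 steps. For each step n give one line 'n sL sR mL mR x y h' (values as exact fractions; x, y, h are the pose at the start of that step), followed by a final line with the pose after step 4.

n=0: pose=(-6,7,N); sL=30/13, sR=6; mL=-9/13, mR=-30/13; mL+mR=-3 → advance -1; mR−mL=-21/13 → turn -1·90°
n=1: pose=(-6,6,E); sL=60/13, sR=60/29; mL=1350/377, mR=-60/13; mL+mR=-30/29 → advance -1; mR−mL=-3090/377 → turn -1·90°
n=2: pose=(-7,6,S); sL=15/13, sR=5/6; mL=115/156, mR=-15/13; mL+mR=-5/12 → advance -1; mR−mL=-295/156 → turn -1·90°
n=3: pose=(-7,7,W); sL=12/13, sR=60/53; mL=246/689, mR=-12/13; mL+mR=-30/53 → advance -1; mR−mL=-882/689 → turn -1·90°
n=4: pose=(-6,7,N); sL=30/13, sR=6; mL=-9/13, mR=-30/13; mL+mR=-3 → advance -1; mR−mL=-21/13 → turn -1·90°

0 30/13 6 -9/13 -30/13 -6 7 N
1 60/13 60/29 1350/377 -60/13 -6 6 E
2 15/13 5/6 115/156 -15/13 -7 6 S
3 12/13 60/53 246/689 -12/13 -7 7 W
4 30/13 6 -9/13 -30/13 -6 7 N
final -6 6 E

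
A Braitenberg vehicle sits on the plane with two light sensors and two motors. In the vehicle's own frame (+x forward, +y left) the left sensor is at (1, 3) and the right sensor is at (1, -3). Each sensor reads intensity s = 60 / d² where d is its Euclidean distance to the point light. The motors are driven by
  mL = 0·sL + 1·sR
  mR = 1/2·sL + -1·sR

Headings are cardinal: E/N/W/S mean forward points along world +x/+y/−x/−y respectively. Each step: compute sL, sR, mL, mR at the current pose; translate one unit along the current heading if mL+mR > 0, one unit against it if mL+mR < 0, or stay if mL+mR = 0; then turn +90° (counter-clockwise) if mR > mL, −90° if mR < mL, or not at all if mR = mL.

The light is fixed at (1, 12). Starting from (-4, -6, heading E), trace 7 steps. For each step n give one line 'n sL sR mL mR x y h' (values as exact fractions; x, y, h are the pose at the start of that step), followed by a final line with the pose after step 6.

0 60/241 60/457 60/457 -750/110137 -4 -6 E
1 30/181 6/41 6/41 -471/7421 -3 -6 S
2 60/509 60/281 60/281 -22110/143029 -3 -7 W
3 15/97 15/82 15/82 -420/3977 -4 -7 N
4 60/241 60/457 60/457 -750/110137 -4 -6 E
5 30/181 6/41 6/41 -471/7421 -3 -6 S
6 60/509 60/281 60/281 -22110/143029 -3 -7 W
final -4 -7 N

n=0: pose=(-4,-6,E); sL=60/241, sR=60/457; mL=60/457, mR=-750/110137; mL+mR=30/241 → advance +1; mR−mL=-15210/110137 → turn -1·90°
n=1: pose=(-3,-6,S); sL=30/181, sR=6/41; mL=6/41, mR=-471/7421; mL+mR=15/181 → advance +1; mR−mL=-1557/7421 → turn -1·90°
n=2: pose=(-3,-7,W); sL=60/509, sR=60/281; mL=60/281, mR=-22110/143029; mL+mR=30/509 → advance +1; mR−mL=-52650/143029 → turn -1·90°
n=3: pose=(-4,-7,N); sL=15/97, sR=15/82; mL=15/82, mR=-420/3977; mL+mR=15/194 → advance +1; mR−mL=-2295/7954 → turn -1·90°
n=4: pose=(-4,-6,E); sL=60/241, sR=60/457; mL=60/457, mR=-750/110137; mL+mR=30/241 → advance +1; mR−mL=-15210/110137 → turn -1·90°
n=5: pose=(-3,-6,S); sL=30/181, sR=6/41; mL=6/41, mR=-471/7421; mL+mR=15/181 → advance +1; mR−mL=-1557/7421 → turn -1·90°
n=6: pose=(-3,-7,W); sL=60/509, sR=60/281; mL=60/281, mR=-22110/143029; mL+mR=30/509 → advance +1; mR−mL=-52650/143029 → turn -1·90°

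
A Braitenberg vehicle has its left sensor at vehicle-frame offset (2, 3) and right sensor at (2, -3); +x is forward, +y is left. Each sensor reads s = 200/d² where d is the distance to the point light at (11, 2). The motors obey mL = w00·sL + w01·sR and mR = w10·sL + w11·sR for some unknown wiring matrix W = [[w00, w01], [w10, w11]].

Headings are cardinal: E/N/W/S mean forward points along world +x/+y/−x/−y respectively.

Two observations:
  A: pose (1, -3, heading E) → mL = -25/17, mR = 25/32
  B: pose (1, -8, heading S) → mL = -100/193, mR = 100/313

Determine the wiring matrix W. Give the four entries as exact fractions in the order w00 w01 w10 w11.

-1/2 0 0 1/2

obs A: pose=(1,-3,E) → sL=50/17, sR=25/16, mL=-25/17, mR=25/32
obs B: pose=(1,-8,S) → sL=200/193, sR=200/313, mL=-100/193, mR=100/313
sensor matrix S = [[50/17, 25/16], [200/193, 200/313]]; det S = 534375/2053906
solve [mL_A; mL_B] = S·[w00; w01] and [mR_A; mR_B] = S·[w10; w11]:
  w00 = -1/2, w01 = 0, w10 = 0, w11 = 1/2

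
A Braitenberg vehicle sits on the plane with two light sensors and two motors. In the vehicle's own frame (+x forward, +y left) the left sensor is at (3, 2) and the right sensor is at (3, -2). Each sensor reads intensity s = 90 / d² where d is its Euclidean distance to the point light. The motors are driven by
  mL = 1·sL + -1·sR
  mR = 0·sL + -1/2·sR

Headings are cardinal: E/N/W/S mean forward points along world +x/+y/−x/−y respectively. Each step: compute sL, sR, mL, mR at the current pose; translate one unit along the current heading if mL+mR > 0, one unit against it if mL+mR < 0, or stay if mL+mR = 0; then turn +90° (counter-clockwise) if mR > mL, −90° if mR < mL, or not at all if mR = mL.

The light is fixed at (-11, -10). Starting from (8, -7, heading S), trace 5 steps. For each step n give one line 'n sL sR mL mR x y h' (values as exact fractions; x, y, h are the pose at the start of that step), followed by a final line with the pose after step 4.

0 10/49 90/289 -1520/14161 -45/289 8 -7 S
1 9/26 45/146 36/949 -45/292 8 -6 W
2 90/373 90/533 14400/198809 -45/533 9 -6 N
3 45/277 9/53 -108/14681 -9/106 9 -7 E
4 10/49 90/289 -1520/14161 -45/289 8 -7 S
final 8 -6 W

n=0: pose=(8,-7,S); sL=10/49, sR=90/289; mL=-1520/14161, mR=-45/289; mL+mR=-3725/14161 → advance -1; mR−mL=-685/14161 → turn -1·90°
n=1: pose=(8,-6,W); sL=9/26, sR=45/146; mL=36/949, mR=-45/292; mL+mR=-441/3796 → advance -1; mR−mL=-729/3796 → turn -1·90°
n=2: pose=(9,-6,N); sL=90/373, sR=90/533; mL=14400/198809, mR=-45/533; mL+mR=-2385/198809 → advance -1; mR−mL=-31185/198809 → turn -1·90°
n=3: pose=(9,-7,E); sL=45/277, sR=9/53; mL=-108/14681, mR=-9/106; mL+mR=-2709/29362 → advance -1; mR−mL=-2277/29362 → turn -1·90°
n=4: pose=(8,-7,S); sL=10/49, sR=90/289; mL=-1520/14161, mR=-45/289; mL+mR=-3725/14161 → advance -1; mR−mL=-685/14161 → turn -1·90°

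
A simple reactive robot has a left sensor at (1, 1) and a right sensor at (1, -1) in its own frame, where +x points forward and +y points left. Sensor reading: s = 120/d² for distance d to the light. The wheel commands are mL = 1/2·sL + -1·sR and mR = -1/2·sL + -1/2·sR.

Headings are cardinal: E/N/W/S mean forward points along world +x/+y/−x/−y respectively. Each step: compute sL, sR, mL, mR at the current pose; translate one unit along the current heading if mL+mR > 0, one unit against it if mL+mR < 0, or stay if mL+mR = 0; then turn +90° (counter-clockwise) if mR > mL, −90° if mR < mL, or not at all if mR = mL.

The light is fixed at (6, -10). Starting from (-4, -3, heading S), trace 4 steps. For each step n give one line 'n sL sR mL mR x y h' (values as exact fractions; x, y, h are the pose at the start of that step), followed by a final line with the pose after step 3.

0 40/39 120/157 -1540/6123 -5480/6123 -4 -3 S
1 12/17 60/101 -414/1717 -1116/1717 -4 -2 W
2 120/181 24/29 -2604/5249 -3912/5249 -3 -2 N
3 15/16 6/5 -117/160 -171/160 -3 -3 E
final -4 -3 S

n=0: pose=(-4,-3,S); sL=40/39, sR=120/157; mL=-1540/6123, mR=-5480/6123; mL+mR=-180/157 → advance -1; mR−mL=-3940/6123 → turn -1·90°
n=1: pose=(-4,-2,W); sL=12/17, sR=60/101; mL=-414/1717, mR=-1116/1717; mL+mR=-90/101 → advance -1; mR−mL=-702/1717 → turn -1·90°
n=2: pose=(-3,-2,N); sL=120/181, sR=24/29; mL=-2604/5249, mR=-3912/5249; mL+mR=-36/29 → advance -1; mR−mL=-1308/5249 → turn -1·90°
n=3: pose=(-3,-3,E); sL=15/16, sR=6/5; mL=-117/160, mR=-171/160; mL+mR=-9/5 → advance -1; mR−mL=-27/80 → turn -1·90°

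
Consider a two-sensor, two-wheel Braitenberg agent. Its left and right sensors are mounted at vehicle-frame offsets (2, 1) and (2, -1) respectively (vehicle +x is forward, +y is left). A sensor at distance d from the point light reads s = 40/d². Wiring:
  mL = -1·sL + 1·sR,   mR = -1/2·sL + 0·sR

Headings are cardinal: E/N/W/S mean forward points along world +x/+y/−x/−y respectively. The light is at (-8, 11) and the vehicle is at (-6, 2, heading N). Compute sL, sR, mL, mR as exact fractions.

left sensor world pos  = (-7, 4); dL² = 50
right sensor world pos = (-5, 4); dR² = 58
sL = 40/50 = 4/5
sR = 40/58 = 20/29
mL = -1·sL + 1·sR = -16/145
mR = -1/2·sL + 0·sR = -2/5

4/5 20/29 -16/145 -2/5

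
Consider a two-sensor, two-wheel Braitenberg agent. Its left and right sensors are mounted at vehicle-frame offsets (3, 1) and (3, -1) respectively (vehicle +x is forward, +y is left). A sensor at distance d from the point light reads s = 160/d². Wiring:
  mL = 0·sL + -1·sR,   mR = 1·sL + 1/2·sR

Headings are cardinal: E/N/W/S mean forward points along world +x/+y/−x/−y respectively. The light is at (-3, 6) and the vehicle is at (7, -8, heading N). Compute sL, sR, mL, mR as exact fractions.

80/101 80/121 -80/121 13720/12221

left sensor world pos  = (6, -5); dL² = 202
right sensor world pos = (8, -5); dR² = 242
sL = 160/202 = 80/101
sR = 160/242 = 80/121
mL = 0·sL + -1·sR = -80/121
mR = 1·sL + 1/2·sR = 13720/12221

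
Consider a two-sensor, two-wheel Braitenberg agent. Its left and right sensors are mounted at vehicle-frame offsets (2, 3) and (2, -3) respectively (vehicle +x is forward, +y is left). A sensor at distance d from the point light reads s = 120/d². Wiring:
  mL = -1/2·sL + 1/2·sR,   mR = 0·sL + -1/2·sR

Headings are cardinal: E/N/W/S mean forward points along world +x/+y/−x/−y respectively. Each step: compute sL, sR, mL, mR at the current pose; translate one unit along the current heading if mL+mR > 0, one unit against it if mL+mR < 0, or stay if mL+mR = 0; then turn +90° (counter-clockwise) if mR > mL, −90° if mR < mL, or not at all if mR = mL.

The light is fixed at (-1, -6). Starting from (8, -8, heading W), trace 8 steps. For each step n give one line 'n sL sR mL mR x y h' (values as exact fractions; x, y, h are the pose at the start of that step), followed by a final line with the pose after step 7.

0 60/37 12/5 72/185 -6/5 8 -8 W
1 120/49 120/169 -7200/8281 -60/169 9 -8 N
2 6/5 15/8 27/80 -15/16 9 -9 W
3 24/13 120/197 -1584/2561 -60/197 10 -9 N
4 12/13 60/41 144/533 -30/41 10 -10 W
5 24/17 120/229 -1728/3893 -60/229 11 -10 N
6 30/41 15/13 225/1066 -15/26 11 -11 W
7 120/109 24/53 -1872/5777 -12/53 12 -11 N
final 12 -12 W

n=0: pose=(8,-8,W); sL=60/37, sR=12/5; mL=72/185, mR=-6/5; mL+mR=-30/37 → advance -1; mR−mL=-294/185 → turn -1·90°
n=1: pose=(9,-8,N); sL=120/49, sR=120/169; mL=-7200/8281, mR=-60/169; mL+mR=-60/49 → advance -1; mR−mL=4260/8281 → turn +1·90°
n=2: pose=(9,-9,W); sL=6/5, sR=15/8; mL=27/80, mR=-15/16; mL+mR=-3/5 → advance -1; mR−mL=-51/40 → turn -1·90°
n=3: pose=(10,-9,N); sL=24/13, sR=120/197; mL=-1584/2561, mR=-60/197; mL+mR=-12/13 → advance -1; mR−mL=804/2561 → turn +1·90°
n=4: pose=(10,-10,W); sL=12/13, sR=60/41; mL=144/533, mR=-30/41; mL+mR=-6/13 → advance -1; mR−mL=-534/533 → turn -1·90°
n=5: pose=(11,-10,N); sL=24/17, sR=120/229; mL=-1728/3893, mR=-60/229; mL+mR=-12/17 → advance -1; mR−mL=708/3893 → turn +1·90°
n=6: pose=(11,-11,W); sL=30/41, sR=15/13; mL=225/1066, mR=-15/26; mL+mR=-15/41 → advance -1; mR−mL=-420/533 → turn -1·90°
n=7: pose=(12,-11,N); sL=120/109, sR=24/53; mL=-1872/5777, mR=-12/53; mL+mR=-60/109 → advance -1; mR−mL=564/5777 → turn +1·90°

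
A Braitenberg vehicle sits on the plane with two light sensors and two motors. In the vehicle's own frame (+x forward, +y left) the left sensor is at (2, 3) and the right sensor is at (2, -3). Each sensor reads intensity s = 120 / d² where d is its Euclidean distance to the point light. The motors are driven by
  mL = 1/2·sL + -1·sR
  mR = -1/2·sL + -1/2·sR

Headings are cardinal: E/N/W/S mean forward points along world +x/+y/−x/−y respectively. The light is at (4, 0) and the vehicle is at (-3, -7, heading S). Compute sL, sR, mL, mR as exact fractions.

left sensor world pos  = (0, -9); dL² = 97
right sensor world pos = (-6, -9); dR² = 181
sL = 120/97 = 120/97
sR = 120/181 = 120/181
mL = 1/2·sL + -1·sR = -780/17557
mR = -1/2·sL + -1/2·sR = -16680/17557

120/97 120/181 -780/17557 -16680/17557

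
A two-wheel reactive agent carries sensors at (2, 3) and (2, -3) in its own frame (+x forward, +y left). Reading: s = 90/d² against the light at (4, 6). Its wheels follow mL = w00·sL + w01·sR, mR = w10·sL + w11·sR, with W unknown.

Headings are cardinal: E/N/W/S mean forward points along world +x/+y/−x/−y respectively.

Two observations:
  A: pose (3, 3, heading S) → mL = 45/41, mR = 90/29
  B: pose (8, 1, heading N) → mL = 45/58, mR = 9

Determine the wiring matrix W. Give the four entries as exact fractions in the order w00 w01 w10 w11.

obs A: pose=(3,3,S) → sL=90/29, sR=90/41, mL=45/41, mR=90/29
obs B: pose=(8,1,N) → sL=9, sR=45/29, mL=45/58, mR=9
sensor matrix S = [[90/29, 90/41], [9, 45/29]]; det S = -515160/34481
solve [mL_A; mL_B] = S·[w00; w01] and [mR_A; mR_B] = S·[w10; w11]:
  w00 = 0, w01 = 1/2, w10 = 1, w11 = 0

0 1/2 1 0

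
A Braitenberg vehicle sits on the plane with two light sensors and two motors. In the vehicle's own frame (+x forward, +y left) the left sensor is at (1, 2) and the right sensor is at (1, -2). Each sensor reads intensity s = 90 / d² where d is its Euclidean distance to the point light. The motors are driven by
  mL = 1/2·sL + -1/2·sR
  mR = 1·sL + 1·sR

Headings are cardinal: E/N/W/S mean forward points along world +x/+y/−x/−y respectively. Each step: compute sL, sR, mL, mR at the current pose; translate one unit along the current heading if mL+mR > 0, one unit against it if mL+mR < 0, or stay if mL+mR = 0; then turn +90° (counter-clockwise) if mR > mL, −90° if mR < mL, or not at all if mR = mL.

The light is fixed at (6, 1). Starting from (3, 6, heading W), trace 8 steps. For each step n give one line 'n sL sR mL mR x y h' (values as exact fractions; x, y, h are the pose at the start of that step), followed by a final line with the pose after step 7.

0 18/5 18/13 72/65 324/65 3 6 W
1 9/2 45/26 18/13 81/13 2 6 S
2 2 90/13 -32/13 116/13 2 5 E
3 9/5 45/13 -54/65 342/65 3 5 N
4 18/5 18/13 72/65 324/65 3 6 W
5 9/2 45/26 18/13 81/13 2 6 S
6 2 90/13 -32/13 116/13 2 5 E
7 9/5 45/13 -54/65 342/65 3 5 N
final 3 6 W

n=0: pose=(3,6,W); sL=18/5, sR=18/13; mL=72/65, mR=324/65; mL+mR=396/65 → advance +1; mR−mL=252/65 → turn +1·90°
n=1: pose=(2,6,S); sL=9/2, sR=45/26; mL=18/13, mR=81/13; mL+mR=99/13 → advance +1; mR−mL=63/13 → turn +1·90°
n=2: pose=(2,5,E); sL=2, sR=90/13; mL=-32/13, mR=116/13; mL+mR=84/13 → advance +1; mR−mL=148/13 → turn +1·90°
n=3: pose=(3,5,N); sL=9/5, sR=45/13; mL=-54/65, mR=342/65; mL+mR=288/65 → advance +1; mR−mL=396/65 → turn +1·90°
n=4: pose=(3,6,W); sL=18/5, sR=18/13; mL=72/65, mR=324/65; mL+mR=396/65 → advance +1; mR−mL=252/65 → turn +1·90°
n=5: pose=(2,6,S); sL=9/2, sR=45/26; mL=18/13, mR=81/13; mL+mR=99/13 → advance +1; mR−mL=63/13 → turn +1·90°
n=6: pose=(2,5,E); sL=2, sR=90/13; mL=-32/13, mR=116/13; mL+mR=84/13 → advance +1; mR−mL=148/13 → turn +1·90°
n=7: pose=(3,5,N); sL=9/5, sR=45/13; mL=-54/65, mR=342/65; mL+mR=288/65 → advance +1; mR−mL=396/65 → turn +1·90°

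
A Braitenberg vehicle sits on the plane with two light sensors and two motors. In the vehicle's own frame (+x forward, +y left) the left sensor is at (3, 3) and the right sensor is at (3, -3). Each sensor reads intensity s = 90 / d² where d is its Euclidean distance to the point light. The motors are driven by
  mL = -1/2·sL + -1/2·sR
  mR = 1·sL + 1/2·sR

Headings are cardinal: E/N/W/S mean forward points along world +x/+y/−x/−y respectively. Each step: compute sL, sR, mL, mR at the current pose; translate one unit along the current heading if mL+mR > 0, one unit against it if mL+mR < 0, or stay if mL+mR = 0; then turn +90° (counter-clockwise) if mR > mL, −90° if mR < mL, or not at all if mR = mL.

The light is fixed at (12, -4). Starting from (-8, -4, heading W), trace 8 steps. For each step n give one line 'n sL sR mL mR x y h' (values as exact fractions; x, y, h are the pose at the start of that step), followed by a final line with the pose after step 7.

0 45/269 45/269 -45/269 135/538 -8 -4 W
1 10/37 2/13 -102/481 167/481 -9 -4 S
2 45/164 9/34 -1503/5576 567/1394 -9 -5 E
3 90/533 90/293 -37170/156169 50355/156169 -8 -5 N
4 45/269 45/269 -45/269 135/538 -8 -4 W
5 10/37 2/13 -102/481 167/481 -9 -4 S
6 45/164 9/34 -1503/5576 567/1394 -9 -5 E
7 90/533 90/293 -37170/156169 50355/156169 -8 -5 N
final -8 -4 W

n=0: pose=(-8,-4,W); sL=45/269, sR=45/269; mL=-45/269, mR=135/538; mL+mR=45/538 → advance +1; mR−mL=225/538 → turn +1·90°
n=1: pose=(-9,-4,S); sL=10/37, sR=2/13; mL=-102/481, mR=167/481; mL+mR=5/37 → advance +1; mR−mL=269/481 → turn +1·90°
n=2: pose=(-9,-5,E); sL=45/164, sR=9/34; mL=-1503/5576, mR=567/1394; mL+mR=45/328 → advance +1; mR−mL=3771/5576 → turn +1·90°
n=3: pose=(-8,-5,N); sL=90/533, sR=90/293; mL=-37170/156169, mR=50355/156169; mL+mR=45/533 → advance +1; mR−mL=87525/156169 → turn +1·90°
n=4: pose=(-8,-4,W); sL=45/269, sR=45/269; mL=-45/269, mR=135/538; mL+mR=45/538 → advance +1; mR−mL=225/538 → turn +1·90°
n=5: pose=(-9,-4,S); sL=10/37, sR=2/13; mL=-102/481, mR=167/481; mL+mR=5/37 → advance +1; mR−mL=269/481 → turn +1·90°
n=6: pose=(-9,-5,E); sL=45/164, sR=9/34; mL=-1503/5576, mR=567/1394; mL+mR=45/328 → advance +1; mR−mL=3771/5576 → turn +1·90°
n=7: pose=(-8,-5,N); sL=90/533, sR=90/293; mL=-37170/156169, mR=50355/156169; mL+mR=45/533 → advance +1; mR−mL=87525/156169 → turn +1·90°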